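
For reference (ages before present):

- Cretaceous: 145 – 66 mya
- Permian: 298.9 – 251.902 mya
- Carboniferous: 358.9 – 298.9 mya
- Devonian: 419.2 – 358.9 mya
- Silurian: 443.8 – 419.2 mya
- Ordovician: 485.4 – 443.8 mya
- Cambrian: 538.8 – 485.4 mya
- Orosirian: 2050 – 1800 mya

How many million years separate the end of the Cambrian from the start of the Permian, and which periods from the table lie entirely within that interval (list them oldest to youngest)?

186.5 million years; Ordovician, Silurian, Devonian, Carboniferous

End of Cambrian = 485.4 Ma; start of Permian = 298.9 Ma.
Gap = 485.4 − 298.9 = 186.5 Myr.
Periods wholly inside 485.4–298.9 Ma: Ordovician (485.4–443.8), Silurian (443.8–419.2), Devonian (419.2–358.9), Carboniferous (358.9–298.9).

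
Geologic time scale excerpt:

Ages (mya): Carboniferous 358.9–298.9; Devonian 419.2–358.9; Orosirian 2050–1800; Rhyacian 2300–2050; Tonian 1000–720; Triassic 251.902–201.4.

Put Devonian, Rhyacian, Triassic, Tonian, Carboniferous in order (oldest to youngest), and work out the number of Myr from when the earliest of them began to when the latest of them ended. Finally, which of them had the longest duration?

Rhyacian, Tonian, Devonian, Carboniferous, Triassic; total span 2098.6 Myr; longest is Tonian

Start ages (Ma): Rhyacian 2300, Tonian 1000, Devonian 419.2, Carboniferous 358.9, Triassic 251.902.
Ordered oldest to youngest: Rhyacian, Tonian, Devonian, Carboniferous, Triassic.
Span = 2300 − 201.4 = 2098.6 Myr.
Durations: Rhyacian 250, Tonian 280, Triassic 50.502, Carboniferous 60, Devonian 60.3 → longest is Tonian (280 Myr).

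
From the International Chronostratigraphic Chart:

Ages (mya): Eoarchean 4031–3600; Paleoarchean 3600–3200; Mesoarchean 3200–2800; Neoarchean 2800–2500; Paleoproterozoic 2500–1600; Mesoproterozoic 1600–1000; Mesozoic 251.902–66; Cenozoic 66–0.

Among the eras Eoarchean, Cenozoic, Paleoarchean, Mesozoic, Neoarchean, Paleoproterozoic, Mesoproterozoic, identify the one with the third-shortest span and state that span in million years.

Neoarchean, 300 million years

Start − end for each: Eoarchean 4031 − 3600 = 431; Cenozoic 66 − 0 = 66; Paleoarchean 3600 − 3200 = 400; Mesozoic 251.902 − 66 = 185.902; Neoarchean 2800 − 2500 = 300; Paleoproterozoic 2500 − 1600 = 900; Mesoproterozoic 1600 − 1000 = 600.
Ranking these from shortest: Cenozoic < Mesozoic < Neoarchean < Paleoarchean < Eoarchean < Mesoproterozoic < Paleoproterozoic.
Position 3 in that ranking is Neoarchean, which lasted 300 Myr.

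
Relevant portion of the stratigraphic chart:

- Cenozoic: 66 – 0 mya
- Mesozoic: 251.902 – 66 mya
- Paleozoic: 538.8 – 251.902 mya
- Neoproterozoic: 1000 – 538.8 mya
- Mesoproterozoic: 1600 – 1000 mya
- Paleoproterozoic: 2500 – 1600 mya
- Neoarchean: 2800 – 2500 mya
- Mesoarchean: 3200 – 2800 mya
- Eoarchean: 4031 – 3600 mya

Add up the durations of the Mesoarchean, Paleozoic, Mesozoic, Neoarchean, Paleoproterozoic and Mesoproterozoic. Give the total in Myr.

2672.8 million years

Each duration: Mesoarchean = 400; Paleozoic = 286.898; Mesozoic = 185.902; Neoarchean = 300; Paleoproterozoic = 900; Mesoproterozoic = 600.
Sum: 400 + 286.898 + 185.902 + 300 + 900 + 600 = 2672.8 Myr.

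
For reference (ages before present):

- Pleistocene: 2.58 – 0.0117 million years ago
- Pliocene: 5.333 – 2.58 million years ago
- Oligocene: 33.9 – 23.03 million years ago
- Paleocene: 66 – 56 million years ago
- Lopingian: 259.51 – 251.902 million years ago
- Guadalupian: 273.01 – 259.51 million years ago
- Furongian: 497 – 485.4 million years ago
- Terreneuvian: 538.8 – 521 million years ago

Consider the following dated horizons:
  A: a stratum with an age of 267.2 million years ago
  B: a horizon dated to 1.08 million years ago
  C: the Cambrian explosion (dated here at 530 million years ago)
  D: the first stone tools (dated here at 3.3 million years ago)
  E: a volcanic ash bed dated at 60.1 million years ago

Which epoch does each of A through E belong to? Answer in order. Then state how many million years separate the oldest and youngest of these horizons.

A — Guadalupian; B — Pleistocene; C — Terreneuvian; D — Pliocene; E — Paleocene; span 528.92 million years

A: 267.2 Ma lies in 273.01–259.51 Ma, so Guadalupian.
B: 1.08 Ma lies in 2.58–0.0117 Ma, so Pleistocene.
C: 530 Ma lies in 538.8–521 Ma, so Terreneuvian.
D: 3.3 Ma lies in 5.333–2.58 Ma, so Pliocene.
E: 60.1 Ma lies in 66–56 Ma, so Paleocene.
Oldest = 530 Ma, youngest = 1.08 Ma → span 528.92 Myr.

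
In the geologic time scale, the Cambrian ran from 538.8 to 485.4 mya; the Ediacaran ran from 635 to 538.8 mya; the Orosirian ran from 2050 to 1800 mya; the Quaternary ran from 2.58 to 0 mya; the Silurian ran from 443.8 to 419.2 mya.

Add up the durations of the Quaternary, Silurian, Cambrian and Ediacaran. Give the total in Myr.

Each duration: Quaternary = 2.58; Silurian = 24.6; Cambrian = 53.4; Ediacaran = 96.2.
Sum: 2.58 + 24.6 + 53.4 + 96.2 = 176.78 Myr.

176.78 million years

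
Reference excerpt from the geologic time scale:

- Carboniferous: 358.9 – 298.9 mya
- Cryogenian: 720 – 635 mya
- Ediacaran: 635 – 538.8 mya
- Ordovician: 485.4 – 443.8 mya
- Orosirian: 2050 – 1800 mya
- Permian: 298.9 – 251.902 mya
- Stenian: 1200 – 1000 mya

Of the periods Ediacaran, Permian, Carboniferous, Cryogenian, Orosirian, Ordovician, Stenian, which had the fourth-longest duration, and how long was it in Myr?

Cryogenian, 85 million years

Durations: Ediacaran 96.2; Permian 46.998; Carboniferous 60; Cryogenian 85; Orosirian 250; Ordovician 41.6; Stenian 200 Myr.
Sorted longest-first: Orosirian (250), Stenian (200), Ediacaran (96.2), Cryogenian (85), Carboniferous (60), Permian (46.998), Ordovician (41.6).
The fourth longest is Cryogenian at 85 Myr.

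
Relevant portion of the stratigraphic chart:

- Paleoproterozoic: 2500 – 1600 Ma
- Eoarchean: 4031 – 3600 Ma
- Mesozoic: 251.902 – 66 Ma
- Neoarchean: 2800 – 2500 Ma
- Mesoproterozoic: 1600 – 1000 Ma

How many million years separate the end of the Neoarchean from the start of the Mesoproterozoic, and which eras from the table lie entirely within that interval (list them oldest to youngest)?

The Neoarchean closes at 2500 Ma and the Mesoproterozoic opens at 1600 Ma, so the interval is 2500 − 1600 = 900 Myr.
An era fits inside if it starts at or after 2500 Ma and ends at or before 1600 Ma; oldest first that gives Paleoproterozoic.

900 million years; Paleoproterozoic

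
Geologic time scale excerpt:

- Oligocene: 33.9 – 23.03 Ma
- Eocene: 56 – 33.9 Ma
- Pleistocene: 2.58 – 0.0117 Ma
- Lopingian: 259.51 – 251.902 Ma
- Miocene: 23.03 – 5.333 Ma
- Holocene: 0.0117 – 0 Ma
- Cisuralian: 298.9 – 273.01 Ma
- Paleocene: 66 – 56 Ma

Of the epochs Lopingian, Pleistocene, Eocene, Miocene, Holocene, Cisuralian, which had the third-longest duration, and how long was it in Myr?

Miocene, 17.697 million years

Start − end for each: Lopingian 259.51 − 251.902 = 7.608; Pleistocene 2.58 − 0.0117 = 2.5683; Eocene 56 − 33.9 = 22.1; Miocene 23.03 − 5.333 = 17.697; Holocene 0.0117 − 0 = 0.0117; Cisuralian 298.9 − 273.01 = 25.89.
Ranking these from longest: Cisuralian > Eocene > Miocene > Lopingian > Pleistocene > Holocene.
Position 3 in that ranking is Miocene, which lasted 17.697 Myr.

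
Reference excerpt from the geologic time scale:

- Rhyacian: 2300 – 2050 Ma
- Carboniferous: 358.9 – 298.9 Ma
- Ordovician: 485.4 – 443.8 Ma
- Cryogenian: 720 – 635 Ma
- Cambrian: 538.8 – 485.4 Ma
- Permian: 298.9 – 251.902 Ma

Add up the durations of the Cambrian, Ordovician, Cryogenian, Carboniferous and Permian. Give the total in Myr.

Duration is start − end for each: (538.8 − 485.4) + (485.4 − 443.8) + (720 − 635) + (358.9 − 298.9) + (298.9 − 251.902).
That is 53.4 + 41.6 + 85 + 60 + 46.998, which totals 286.998 million years.

286.998 million years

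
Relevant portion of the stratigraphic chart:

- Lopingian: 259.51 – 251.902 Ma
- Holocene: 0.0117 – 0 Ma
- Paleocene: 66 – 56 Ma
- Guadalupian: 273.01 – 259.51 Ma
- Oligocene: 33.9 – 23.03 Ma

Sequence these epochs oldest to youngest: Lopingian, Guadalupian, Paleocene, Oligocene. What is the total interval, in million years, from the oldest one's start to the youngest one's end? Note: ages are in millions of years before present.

From the excerpt: Lopingian 259.51–251.902; Guadalupian 273.01–259.51; Paleocene 66–56; Oligocene 33.9–23.03 (Ma).
Larger Ma is earlier, so the oldest is Guadalupian and the youngest is Oligocene; oldest to youngest: Guadalupian, Lopingian, Paleocene, Oligocene.
Oldest start 273.01 minus youngest end 23.03 gives 249.98 Myr overall.

Guadalupian, Lopingian, Paleocene, Oligocene; total span 249.98 Myr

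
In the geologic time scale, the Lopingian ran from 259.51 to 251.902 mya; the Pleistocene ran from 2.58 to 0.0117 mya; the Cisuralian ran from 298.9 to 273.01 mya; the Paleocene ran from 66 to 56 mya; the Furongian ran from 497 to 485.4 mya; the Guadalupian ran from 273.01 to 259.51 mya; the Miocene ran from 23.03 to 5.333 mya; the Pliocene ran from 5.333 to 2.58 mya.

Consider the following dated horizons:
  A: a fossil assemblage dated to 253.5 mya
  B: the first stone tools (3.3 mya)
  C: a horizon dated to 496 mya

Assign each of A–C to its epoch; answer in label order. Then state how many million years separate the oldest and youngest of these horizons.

Match each age against the start–end ranges in the excerpt: A = 253.5 Ma → Lopingian (259.51–251.902); B = 3.3 Ma → Pliocene (5.333–2.58); C = 496 Ma → Furongian (497–485.4).
The largest age is 496 Ma and the smallest is 3.3 Ma; their difference is 492.7 Myr.

A — Lopingian; B — Pliocene; C — Furongian; span 492.7 million years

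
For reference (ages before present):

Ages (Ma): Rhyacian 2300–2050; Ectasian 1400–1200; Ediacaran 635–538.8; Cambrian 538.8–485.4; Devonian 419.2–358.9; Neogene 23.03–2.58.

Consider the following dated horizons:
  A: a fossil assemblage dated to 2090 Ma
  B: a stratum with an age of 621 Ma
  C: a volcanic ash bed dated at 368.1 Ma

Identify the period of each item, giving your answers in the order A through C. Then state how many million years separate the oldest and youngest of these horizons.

A: 2090 Ma lies in 2300–2050 Ma, so Rhyacian.
B: 621 Ma lies in 635–538.8 Ma, so Ediacaran.
C: 368.1 Ma lies in 419.2–358.9 Ma, so Devonian.
Oldest = 2090 Ma, youngest = 368.1 Ma → span 1721.9 Myr.

A — Rhyacian; B — Ediacaran; C — Devonian; span 1721.9 million years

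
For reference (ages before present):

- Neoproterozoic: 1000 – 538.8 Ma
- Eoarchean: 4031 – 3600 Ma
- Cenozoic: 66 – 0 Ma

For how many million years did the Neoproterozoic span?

1000 − 538.8 = 461.2 million years.

461.2 million years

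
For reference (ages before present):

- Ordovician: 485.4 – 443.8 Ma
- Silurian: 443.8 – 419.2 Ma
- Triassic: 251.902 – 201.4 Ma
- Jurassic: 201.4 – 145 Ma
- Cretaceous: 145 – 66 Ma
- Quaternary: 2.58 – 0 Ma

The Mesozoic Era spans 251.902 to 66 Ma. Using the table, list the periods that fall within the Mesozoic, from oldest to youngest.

Periods with both bounds inside 251.902–66 Ma: Triassic (251.902–201.4), Jurassic (201.4–145), Cretaceous (145–66).

Triassic, Jurassic, Cretaceous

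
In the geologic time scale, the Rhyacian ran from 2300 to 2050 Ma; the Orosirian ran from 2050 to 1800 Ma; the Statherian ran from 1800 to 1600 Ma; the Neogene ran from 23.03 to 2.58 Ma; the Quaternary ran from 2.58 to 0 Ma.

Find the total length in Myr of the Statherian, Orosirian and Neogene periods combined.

470.45 million years

Each duration: Statherian = 200; Orosirian = 250; Neogene = 20.45.
Sum: 200 + 250 + 20.45 = 470.45 Myr.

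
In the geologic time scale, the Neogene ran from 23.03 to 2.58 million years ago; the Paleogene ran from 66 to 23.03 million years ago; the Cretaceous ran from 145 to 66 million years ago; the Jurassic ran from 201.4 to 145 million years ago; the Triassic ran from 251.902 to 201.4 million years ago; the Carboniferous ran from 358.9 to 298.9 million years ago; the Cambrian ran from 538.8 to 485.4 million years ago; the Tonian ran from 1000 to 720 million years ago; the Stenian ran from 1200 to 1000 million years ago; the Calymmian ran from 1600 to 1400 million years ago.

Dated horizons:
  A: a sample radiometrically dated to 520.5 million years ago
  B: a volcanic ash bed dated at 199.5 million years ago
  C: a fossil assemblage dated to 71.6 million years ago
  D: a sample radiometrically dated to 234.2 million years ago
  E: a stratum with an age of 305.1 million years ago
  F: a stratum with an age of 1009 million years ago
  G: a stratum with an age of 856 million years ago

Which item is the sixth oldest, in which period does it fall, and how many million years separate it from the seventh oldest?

B, in the Jurassic; 127.9 million years to C

Sorted oldest-first by Ma: F (1009), G (856), A (520.5), E (305.1), D (234.2), B (199.5), C (71.6).
The sixth oldest is B at 199.5 Ma, which lies in 201.4–145 Ma: the Jurassic.
The seventh oldest is C at 71.6 Ma; separation = |199.5 − 71.6| = 127.9 Myr.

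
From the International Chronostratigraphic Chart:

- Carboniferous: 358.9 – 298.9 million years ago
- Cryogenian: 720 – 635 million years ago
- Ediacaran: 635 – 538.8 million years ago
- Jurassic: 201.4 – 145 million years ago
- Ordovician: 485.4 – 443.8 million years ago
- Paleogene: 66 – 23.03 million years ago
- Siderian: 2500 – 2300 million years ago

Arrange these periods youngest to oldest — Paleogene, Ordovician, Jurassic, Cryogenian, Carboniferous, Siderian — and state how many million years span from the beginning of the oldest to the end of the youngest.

Paleogene → Jurassic → Carboniferous → Ordovician → Cryogenian → Siderian; total span 2476.97 Myr

From the excerpt: Paleogene 66–23.03; Ordovician 485.4–443.8; Jurassic 201.4–145; Cryogenian 720–635; Carboniferous 358.9–298.9; Siderian 2500–2300 (Ma).
Larger Ma is earlier, so the oldest is Siderian and the youngest is Paleogene; youngest to oldest: Paleogene, Jurassic, Carboniferous, Ordovician, Cryogenian, Siderian.
Oldest start 2500 minus youngest end 23.03 gives 2476.97 Myr overall.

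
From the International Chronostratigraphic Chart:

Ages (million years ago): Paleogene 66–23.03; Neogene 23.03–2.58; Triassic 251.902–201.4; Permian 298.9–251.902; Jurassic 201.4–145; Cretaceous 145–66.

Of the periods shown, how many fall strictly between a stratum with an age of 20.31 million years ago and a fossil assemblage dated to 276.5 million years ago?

The older date is 276.5 Ma and the younger is 20.31 Ma.
Periods with start < 276.5 and end > 20.31 Ma: Triassic (251.902–201.4), Jurassic (201.4–145), Cretaceous (145–66), Paleogene (66–23.03).
That is 4 complete periods.

4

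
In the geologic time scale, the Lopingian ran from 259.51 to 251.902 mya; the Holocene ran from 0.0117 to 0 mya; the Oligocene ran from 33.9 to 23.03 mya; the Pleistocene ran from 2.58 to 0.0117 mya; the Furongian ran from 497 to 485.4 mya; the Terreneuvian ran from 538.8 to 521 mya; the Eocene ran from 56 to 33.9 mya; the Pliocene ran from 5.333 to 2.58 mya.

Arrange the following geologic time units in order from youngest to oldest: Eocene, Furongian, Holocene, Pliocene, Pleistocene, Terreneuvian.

Holocene → Pleistocene → Pliocene → Eocene → Furongian → Terreneuvian

The oldest of these is Terreneuvian (starts 538.8 Ma) and the youngest is Holocene (ends 0 Ma).
In between, by decreasing start age: Furongian (497), Eocene (56), Pliocene (5.333), Pleistocene (2.58).
Listing youngest first means reversing that sequence.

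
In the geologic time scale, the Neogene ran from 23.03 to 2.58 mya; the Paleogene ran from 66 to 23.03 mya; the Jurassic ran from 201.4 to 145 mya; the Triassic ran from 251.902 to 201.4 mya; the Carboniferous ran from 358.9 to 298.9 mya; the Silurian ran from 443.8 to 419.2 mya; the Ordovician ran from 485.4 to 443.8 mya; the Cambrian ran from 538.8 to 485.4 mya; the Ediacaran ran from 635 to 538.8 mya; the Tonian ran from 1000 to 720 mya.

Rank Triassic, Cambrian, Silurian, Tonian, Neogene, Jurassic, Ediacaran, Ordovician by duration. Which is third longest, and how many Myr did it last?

Jurassic, 56.4 million years

Durations: Triassic 50.502; Cambrian 53.4; Silurian 24.6; Tonian 280; Neogene 20.45; Jurassic 56.4; Ediacaran 96.2; Ordovician 41.6 Myr.
Sorted longest-first: Tonian (280), Ediacaran (96.2), Jurassic (56.4), Cambrian (53.4), Triassic (50.502), Ordovician (41.6), Silurian (24.6), Neogene (20.45).
The third longest is Jurassic at 56.4 Myr.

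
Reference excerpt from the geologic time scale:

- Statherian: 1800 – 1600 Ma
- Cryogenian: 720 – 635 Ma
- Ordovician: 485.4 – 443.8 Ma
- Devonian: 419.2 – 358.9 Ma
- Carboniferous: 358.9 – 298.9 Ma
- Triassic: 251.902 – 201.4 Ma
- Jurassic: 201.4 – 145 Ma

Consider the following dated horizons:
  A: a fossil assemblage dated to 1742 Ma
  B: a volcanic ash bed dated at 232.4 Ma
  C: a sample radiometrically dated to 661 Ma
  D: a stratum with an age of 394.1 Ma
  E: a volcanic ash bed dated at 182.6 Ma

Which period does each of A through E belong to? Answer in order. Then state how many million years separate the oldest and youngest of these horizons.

A — Statherian; B — Triassic; C — Cryogenian; D — Devonian; E — Jurassic; span 1559.4 million years

Match each age against the start–end ranges in the excerpt: A = 1742 Ma → Statherian (1800–1600); B = 232.4 Ma → Triassic (251.902–201.4); C = 661 Ma → Cryogenian (720–635); D = 394.1 Ma → Devonian (419.2–358.9); E = 182.6 Ma → Jurassic (201.4–145).
The largest age is 1742 Ma and the smallest is 182.6 Ma; their difference is 1559.4 Myr.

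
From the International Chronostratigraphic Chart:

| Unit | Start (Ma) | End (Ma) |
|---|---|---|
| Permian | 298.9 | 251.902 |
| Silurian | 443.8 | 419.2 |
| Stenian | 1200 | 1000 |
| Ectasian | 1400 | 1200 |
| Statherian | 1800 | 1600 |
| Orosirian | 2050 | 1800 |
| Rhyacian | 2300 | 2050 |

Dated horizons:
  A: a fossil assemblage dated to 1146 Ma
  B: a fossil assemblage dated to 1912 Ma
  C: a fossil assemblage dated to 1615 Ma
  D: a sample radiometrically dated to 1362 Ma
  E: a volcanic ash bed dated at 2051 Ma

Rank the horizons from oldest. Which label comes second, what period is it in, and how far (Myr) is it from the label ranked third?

B, in the Orosirian; 297 million years to C

Larger Ma means older, so oldest first: E 2051 > B 1912 > C 1615 > D 1362 > A 1146.
Counting 2 along gives B (1912 Ma); the excerpt puts that inside the Orosirian, 2050–1800 Ma.
Next in line is C (1615 Ma), and 1912 − 1615 = 297 Myr.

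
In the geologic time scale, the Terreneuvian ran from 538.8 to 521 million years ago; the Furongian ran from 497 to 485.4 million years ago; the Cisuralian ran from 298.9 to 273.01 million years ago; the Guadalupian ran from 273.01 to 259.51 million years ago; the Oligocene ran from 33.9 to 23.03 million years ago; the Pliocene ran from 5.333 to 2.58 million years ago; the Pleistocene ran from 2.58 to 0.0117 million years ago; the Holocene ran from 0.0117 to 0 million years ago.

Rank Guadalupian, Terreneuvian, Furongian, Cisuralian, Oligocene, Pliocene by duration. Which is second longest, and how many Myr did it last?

Start − end for each: Guadalupian 273.01 − 259.51 = 13.5; Terreneuvian 538.8 − 521 = 17.8; Furongian 497 − 485.4 = 11.6; Cisuralian 298.9 − 273.01 = 25.89; Oligocene 33.9 − 23.03 = 10.87; Pliocene 5.333 − 2.58 = 2.753.
Ranking these from longest: Cisuralian > Terreneuvian > Guadalupian > Furongian > Oligocene > Pliocene.
Position 2 in that ranking is Terreneuvian, which lasted 17.8 Myr.

Terreneuvian, 17.8 million years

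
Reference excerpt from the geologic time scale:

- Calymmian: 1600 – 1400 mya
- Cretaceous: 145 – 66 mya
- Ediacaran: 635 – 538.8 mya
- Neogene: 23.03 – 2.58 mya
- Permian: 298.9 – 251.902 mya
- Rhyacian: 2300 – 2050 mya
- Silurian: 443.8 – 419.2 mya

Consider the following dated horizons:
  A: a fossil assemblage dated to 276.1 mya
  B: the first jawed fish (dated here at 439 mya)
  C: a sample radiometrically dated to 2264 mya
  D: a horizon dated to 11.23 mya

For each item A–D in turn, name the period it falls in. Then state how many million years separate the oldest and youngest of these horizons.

A: 276.1 Ma lies in 298.9–251.902 Ma, so Permian.
B: 439 Ma lies in 443.8–419.2 Ma, so Silurian.
C: 2264 Ma lies in 2300–2050 Ma, so Rhyacian.
D: 11.23 Ma lies in 23.03–2.58 Ma, so Neogene.
Oldest = 2264 Ma, youngest = 11.23 Ma → span 2252.77 Myr.

A — Permian; B — Silurian; C — Rhyacian; D — Neogene; span 2252.77 million years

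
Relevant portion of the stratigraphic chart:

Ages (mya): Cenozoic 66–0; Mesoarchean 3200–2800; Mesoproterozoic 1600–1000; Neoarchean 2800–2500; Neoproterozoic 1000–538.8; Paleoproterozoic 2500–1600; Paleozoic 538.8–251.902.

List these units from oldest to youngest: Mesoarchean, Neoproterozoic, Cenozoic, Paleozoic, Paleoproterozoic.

Read off each span (Ma): Mesoarchean 3200–2800; Neoproterozoic 1000–538.8; Cenozoic 66–0; Paleozoic 538.8–251.902; Paleoproterozoic 2500–1600.
Larger Ma is older, so oldest→youngest is Mesoarchean, Paleoproterozoic, Neoproterozoic, Paleozoic, Cenozoic.

Mesoarchean, then Paleoproterozoic, then Neoproterozoic, then Paleozoic, then Cenozoic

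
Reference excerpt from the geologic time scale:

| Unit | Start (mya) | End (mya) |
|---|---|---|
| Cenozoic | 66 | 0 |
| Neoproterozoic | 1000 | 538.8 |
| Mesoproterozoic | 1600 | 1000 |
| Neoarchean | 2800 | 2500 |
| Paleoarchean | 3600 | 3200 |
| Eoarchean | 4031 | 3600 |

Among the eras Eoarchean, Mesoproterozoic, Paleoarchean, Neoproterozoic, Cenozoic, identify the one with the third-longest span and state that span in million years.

Eoarchean, 431 million years

Durations: Eoarchean 431; Mesoproterozoic 600; Paleoarchean 400; Neoproterozoic 461.2; Cenozoic 66 Myr.
Sorted longest-first: Mesoproterozoic (600), Neoproterozoic (461.2), Eoarchean (431), Paleoarchean (400), Cenozoic (66).
The third longest is Eoarchean at 431 Myr.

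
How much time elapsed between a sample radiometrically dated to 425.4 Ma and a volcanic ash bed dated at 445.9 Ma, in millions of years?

445.9 − 425.4 = 20.5 million years.

20.5 million years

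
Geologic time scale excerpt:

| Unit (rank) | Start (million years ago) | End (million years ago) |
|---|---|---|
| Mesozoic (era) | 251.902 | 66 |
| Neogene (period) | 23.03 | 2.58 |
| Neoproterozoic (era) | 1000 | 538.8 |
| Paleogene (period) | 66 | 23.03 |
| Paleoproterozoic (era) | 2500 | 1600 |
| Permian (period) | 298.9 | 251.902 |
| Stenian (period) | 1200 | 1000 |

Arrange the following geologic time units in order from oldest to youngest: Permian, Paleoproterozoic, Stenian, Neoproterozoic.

Paleoproterozoic, Stenian, Neoproterozoic, Permian

Read off each span (Ma): Permian 298.9–251.902; Paleoproterozoic 2500–1600; Stenian 1200–1000; Neoproterozoic 1000–538.8.
Larger Ma is older, so oldest→youngest is Paleoproterozoic, Stenian, Neoproterozoic, Permian.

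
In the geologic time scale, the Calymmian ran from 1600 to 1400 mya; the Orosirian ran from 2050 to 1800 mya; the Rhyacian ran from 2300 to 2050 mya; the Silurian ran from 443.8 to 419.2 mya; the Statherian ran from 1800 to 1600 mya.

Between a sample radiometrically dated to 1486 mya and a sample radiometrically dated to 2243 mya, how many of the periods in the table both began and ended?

2243 Ma sits inside the Rhyacian (2300–2050) and 1486 Ma inside the Calymmian (1600–1400); neither of those is wholly between the two dates.
The listed periods lying completely between them are Orosirian, Statherian — 2 in all.

2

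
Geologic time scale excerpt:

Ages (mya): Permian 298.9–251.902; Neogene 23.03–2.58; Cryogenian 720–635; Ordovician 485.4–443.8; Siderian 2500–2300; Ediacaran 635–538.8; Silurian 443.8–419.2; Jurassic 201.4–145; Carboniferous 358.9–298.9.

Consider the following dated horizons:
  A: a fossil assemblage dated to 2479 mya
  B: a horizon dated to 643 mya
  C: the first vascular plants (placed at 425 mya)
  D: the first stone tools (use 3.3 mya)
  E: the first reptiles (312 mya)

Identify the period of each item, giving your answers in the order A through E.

Match each age against the start–end ranges in the excerpt: A = 2479 Ma → Siderian (2500–2300); B = 643 Ma → Cryogenian (720–635); C = 425 Ma → Silurian (443.8–419.2); D = 3.3 Ma → Neogene (23.03–2.58); E = 312 Ma → Carboniferous (358.9–298.9).

A — Siderian; B — Cryogenian; C — Silurian; D — Neogene; E — Carboniferous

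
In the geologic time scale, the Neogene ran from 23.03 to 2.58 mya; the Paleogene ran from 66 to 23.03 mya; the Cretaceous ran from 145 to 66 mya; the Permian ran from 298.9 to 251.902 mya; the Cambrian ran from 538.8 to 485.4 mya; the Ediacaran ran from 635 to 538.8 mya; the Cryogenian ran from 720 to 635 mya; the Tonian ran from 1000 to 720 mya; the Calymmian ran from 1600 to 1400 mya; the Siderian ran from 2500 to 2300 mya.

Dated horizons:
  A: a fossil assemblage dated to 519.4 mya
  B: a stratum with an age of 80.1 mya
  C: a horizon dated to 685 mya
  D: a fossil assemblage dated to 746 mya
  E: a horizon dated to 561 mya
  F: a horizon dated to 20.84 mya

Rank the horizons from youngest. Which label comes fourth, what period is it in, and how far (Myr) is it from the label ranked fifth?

E, in the Ediacaran; 124 million years to C

Smaller Ma means younger, so youngest first: F 20.84 < B 80.1 < A 519.4 < E 561 < C 685 < D 746.
Counting 4 along gives E (561 Ma); the excerpt puts that inside the Ediacaran, 635–538.8 Ma.
Next in line is C (685 Ma), and 685 − 561 = 124 Myr.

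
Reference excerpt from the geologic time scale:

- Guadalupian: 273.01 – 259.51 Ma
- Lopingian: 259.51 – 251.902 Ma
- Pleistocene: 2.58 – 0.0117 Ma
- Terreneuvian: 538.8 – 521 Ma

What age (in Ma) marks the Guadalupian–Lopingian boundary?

The Guadalupian ends and the Lopingian begins at 259.51 Ma.

259.51 Ma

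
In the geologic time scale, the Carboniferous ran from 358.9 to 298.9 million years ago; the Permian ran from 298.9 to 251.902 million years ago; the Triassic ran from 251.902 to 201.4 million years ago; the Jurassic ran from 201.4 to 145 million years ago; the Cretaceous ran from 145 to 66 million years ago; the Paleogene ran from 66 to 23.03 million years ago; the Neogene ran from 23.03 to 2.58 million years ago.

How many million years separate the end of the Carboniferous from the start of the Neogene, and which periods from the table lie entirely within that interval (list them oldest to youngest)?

End of Carboniferous = 298.9 Ma; start of Neogene = 23.03 Ma.
Gap = 298.9 − 23.03 = 275.87 Myr.
Periods wholly inside 298.9–23.03 Ma: Permian (298.9–251.902), Triassic (251.902–201.4), Jurassic (201.4–145), Cretaceous (145–66), Paleogene (66–23.03).

275.87 million years; Permian, Triassic, Jurassic, Cretaceous, Paleogene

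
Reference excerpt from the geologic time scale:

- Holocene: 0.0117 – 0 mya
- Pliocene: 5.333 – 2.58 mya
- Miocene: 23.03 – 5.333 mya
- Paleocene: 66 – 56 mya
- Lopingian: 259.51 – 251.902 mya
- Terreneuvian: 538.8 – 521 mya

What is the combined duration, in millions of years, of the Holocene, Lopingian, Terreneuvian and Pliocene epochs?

Duration is start − end for each: (0.0117 − 0) + (259.51 − 251.902) + (538.8 − 521) + (5.333 − 2.58).
That is 0.0117 + 7.608 + 17.8 + 2.753, which totals 28.1727 million years.

28.1727 million years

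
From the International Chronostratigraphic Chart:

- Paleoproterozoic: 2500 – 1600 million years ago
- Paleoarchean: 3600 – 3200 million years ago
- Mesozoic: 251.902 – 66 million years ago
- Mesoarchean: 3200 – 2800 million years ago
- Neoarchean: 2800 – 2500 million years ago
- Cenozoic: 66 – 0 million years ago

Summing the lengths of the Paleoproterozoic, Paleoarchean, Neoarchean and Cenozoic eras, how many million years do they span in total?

Duration is start − end for each: (2500 − 1600) + (3600 − 3200) + (2800 − 2500) + (66 − 0).
That is 900 + 400 + 300 + 66, which totals 1666 million years.

1666 million years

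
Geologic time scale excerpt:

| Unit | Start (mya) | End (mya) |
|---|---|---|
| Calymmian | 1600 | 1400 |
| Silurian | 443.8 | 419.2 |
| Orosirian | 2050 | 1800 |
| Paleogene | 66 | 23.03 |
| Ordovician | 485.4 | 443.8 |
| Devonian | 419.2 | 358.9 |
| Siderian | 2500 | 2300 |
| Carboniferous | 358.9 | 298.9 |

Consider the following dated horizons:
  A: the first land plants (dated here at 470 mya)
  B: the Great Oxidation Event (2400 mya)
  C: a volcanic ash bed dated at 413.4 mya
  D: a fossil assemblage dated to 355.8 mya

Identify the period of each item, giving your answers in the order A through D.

A — Ordovician; B — Siderian; C — Devonian; D — Carboniferous

A: 470 Ma lies in 485.4–443.8 Ma, so Ordovician.
B: 2400 Ma lies in 2500–2300 Ma, so Siderian.
C: 413.4 Ma lies in 419.2–358.9 Ma, so Devonian.
D: 355.8 Ma lies in 358.9–298.9 Ma, so Carboniferous.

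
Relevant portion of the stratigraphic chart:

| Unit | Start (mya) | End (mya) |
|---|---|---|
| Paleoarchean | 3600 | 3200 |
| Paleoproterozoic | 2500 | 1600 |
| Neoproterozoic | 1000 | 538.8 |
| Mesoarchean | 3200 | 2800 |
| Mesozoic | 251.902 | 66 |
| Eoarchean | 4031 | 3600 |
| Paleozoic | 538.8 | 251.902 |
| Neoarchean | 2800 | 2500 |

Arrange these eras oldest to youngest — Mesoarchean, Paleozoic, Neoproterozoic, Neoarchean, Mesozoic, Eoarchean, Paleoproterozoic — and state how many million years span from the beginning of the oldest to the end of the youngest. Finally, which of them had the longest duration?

Eoarchean → Mesoarchean → Neoarchean → Paleoproterozoic → Neoproterozoic → Paleozoic → Mesozoic; total span 3965 Myr; longest is Paleoproterozoic

From the excerpt: Mesoarchean 3200–2800; Paleozoic 538.8–251.902; Neoproterozoic 1000–538.8; Neoarchean 2800–2500; Mesozoic 251.902–66; Eoarchean 4031–3600; Paleoproterozoic 2500–1600 (Ma).
Larger Ma is earlier, so the oldest is Eoarchean and the youngest is Mesozoic; oldest to youngest: Eoarchean, Mesoarchean, Neoarchean, Paleoproterozoic, Neoproterozoic, Paleozoic, Mesozoic.
Oldest start 4031 minus youngest end 66 gives 3965 Myr overall.
Individual lengths (start − end): Mesoarchean 400; Neoarchean 300; Mesozoic 185.902; Paleoproterozoic 900; Neoproterozoic 461.2; Paleozoic 286.898; Eoarchean 431. The largest is Paleoproterozoic at 900 Myr.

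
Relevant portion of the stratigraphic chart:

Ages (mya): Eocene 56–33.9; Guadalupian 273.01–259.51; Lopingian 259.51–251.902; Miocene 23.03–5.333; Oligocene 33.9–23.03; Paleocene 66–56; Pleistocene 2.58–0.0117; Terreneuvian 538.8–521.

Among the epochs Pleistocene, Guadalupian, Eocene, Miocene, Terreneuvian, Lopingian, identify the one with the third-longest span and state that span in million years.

Durations: Pleistocene 2.5683; Guadalupian 13.5; Eocene 22.1; Miocene 17.697; Terreneuvian 17.8; Lopingian 7.608 Myr.
Sorted longest-first: Eocene (22.1), Terreneuvian (17.8), Miocene (17.697), Guadalupian (13.5), Lopingian (7.608), Pleistocene (2.5683).
The third longest is Miocene at 17.697 Myr.

Miocene, 17.697 million years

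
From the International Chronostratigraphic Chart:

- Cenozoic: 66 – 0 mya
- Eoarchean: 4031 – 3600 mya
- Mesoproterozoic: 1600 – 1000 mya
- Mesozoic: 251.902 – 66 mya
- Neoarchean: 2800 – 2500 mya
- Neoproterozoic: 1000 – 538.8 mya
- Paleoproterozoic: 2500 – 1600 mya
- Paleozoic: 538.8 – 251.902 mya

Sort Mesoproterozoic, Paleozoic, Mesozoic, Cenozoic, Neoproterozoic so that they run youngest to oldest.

Sorting by start age (ascending Ma, since larger Ma = older): Cenozoic start 66, Mesozoic start 251.902, Paleozoic start 538.8, Neoproterozoic start 1000, Mesoproterozoic start 1600.

Cenozoic → Mesozoic → Paleozoic → Neoproterozoic → Mesoproterozoic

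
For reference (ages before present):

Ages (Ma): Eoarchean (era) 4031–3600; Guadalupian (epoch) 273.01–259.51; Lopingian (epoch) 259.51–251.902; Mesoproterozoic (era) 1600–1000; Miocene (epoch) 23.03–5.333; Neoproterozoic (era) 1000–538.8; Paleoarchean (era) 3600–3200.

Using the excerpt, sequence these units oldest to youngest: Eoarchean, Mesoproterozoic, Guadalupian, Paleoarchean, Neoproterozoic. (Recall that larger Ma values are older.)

The oldest of these is Eoarchean (starts 4031 Ma) and the youngest is Guadalupian (ends 259.51 Ma).
In between, by decreasing start age: Paleoarchean (3600), Mesoproterozoic (1600), Neoproterozoic (1000).

Eoarchean, then Paleoarchean, then Mesoproterozoic, then Neoproterozoic, then Guadalupian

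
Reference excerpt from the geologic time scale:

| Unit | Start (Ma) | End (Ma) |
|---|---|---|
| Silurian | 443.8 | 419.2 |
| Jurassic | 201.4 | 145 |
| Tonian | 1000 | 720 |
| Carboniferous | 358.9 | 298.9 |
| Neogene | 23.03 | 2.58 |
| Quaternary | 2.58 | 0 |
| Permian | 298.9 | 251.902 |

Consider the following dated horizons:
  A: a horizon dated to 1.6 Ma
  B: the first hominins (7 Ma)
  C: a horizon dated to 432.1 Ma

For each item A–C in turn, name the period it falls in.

A: 1.6 Ma lies in 2.58–0 Ma, so Quaternary.
B: 7 Ma lies in 23.03–2.58 Ma, so Neogene.
C: 432.1 Ma lies in 443.8–419.2 Ma, so Silurian.

A — Quaternary; B — Neogene; C — Silurian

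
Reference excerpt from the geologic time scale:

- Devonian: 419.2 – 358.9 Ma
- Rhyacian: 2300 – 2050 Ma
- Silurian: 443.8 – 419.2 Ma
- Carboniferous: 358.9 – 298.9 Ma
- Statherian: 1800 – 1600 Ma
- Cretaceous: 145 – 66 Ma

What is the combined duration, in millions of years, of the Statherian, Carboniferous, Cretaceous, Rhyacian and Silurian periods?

Duration is start − end for each: (1800 − 1600) + (358.9 − 298.9) + (145 − 66) + (2300 − 2050) + (443.8 − 419.2).
That is 200 + 60 + 79 + 250 + 24.6, which totals 613.6 million years.

613.6 million years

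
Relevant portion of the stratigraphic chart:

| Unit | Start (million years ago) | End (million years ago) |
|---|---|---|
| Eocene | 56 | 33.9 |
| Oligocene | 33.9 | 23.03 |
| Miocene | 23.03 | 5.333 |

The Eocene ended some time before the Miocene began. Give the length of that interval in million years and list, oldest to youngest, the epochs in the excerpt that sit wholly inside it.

10.87 million years; Oligocene

The Eocene closes at 33.9 Ma and the Miocene opens at 23.03 Ma, so the interval is 33.9 − 23.03 = 10.87 Myr.
An epoch fits inside if it starts at or after 33.9 Ma and ends at or before 23.03 Ma; oldest first that gives Oligocene.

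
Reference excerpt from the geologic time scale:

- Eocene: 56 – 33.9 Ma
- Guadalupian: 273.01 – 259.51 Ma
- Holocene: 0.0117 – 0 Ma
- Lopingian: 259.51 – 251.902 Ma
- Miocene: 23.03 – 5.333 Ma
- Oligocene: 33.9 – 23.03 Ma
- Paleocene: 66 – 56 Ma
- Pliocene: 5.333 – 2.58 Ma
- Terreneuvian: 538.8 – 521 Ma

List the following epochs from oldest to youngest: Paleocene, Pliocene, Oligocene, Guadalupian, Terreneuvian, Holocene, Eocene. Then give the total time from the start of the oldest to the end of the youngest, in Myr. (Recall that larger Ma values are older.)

From the excerpt: Paleocene 66–56; Pliocene 5.333–2.58; Oligocene 33.9–23.03; Guadalupian 273.01–259.51; Terreneuvian 538.8–521; Holocene 0.0117–0; Eocene 56–33.9 (Ma).
Larger Ma is earlier, so the oldest is Terreneuvian and the youngest is Holocene; oldest to youngest: Terreneuvian, Guadalupian, Paleocene, Eocene, Oligocene, Pliocene, Holocene.
Oldest start 538.8 minus youngest end 0 gives 538.8 Myr overall.

Terreneuvian → Guadalupian → Paleocene → Eocene → Oligocene → Pliocene → Holocene; total span 538.8 Myr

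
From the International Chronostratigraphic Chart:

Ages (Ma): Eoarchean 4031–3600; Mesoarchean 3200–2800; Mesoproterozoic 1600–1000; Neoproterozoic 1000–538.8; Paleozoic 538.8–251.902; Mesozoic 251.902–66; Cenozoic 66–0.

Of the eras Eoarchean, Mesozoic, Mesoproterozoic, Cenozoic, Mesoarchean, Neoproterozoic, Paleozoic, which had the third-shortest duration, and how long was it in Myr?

Durations: Eoarchean 431; Mesozoic 185.902; Mesoproterozoic 600; Cenozoic 66; Mesoarchean 400; Neoproterozoic 461.2; Paleozoic 286.898 Myr.
Sorted shortest-first: Cenozoic (66), Mesozoic (185.902), Paleozoic (286.898), Mesoarchean (400), Eoarchean (431), Neoproterozoic (461.2), Mesoproterozoic (600).
The third shortest is Paleozoic at 286.898 Myr.

Paleozoic, 286.898 million years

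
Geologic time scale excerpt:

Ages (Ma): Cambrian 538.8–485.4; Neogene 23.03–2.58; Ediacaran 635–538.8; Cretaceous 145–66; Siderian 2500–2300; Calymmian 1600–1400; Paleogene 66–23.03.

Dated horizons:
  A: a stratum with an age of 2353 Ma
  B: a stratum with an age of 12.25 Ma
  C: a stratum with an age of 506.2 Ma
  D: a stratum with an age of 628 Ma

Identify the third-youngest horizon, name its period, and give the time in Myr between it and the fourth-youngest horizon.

D, in the Ediacaran; 1725 million years to A

Sorted youngest-first by Ma: B (12.25), C (506.2), D (628), A (2353).
The third youngest is D at 628 Ma, which lies in 635–538.8 Ma: the Ediacaran.
The fourth youngest is A at 2353 Ma; separation = |628 − 2353| = 1725 Myr.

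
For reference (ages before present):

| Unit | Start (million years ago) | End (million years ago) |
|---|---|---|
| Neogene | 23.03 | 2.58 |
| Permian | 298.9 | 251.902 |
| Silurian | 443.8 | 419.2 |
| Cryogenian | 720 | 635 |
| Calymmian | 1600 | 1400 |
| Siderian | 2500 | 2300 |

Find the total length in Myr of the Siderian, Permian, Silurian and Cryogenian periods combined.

356.598 million years

Each duration: Siderian = 200; Permian = 46.998; Silurian = 24.6; Cryogenian = 85.
Sum: 200 + 46.998 + 24.6 + 85 = 356.598 Myr.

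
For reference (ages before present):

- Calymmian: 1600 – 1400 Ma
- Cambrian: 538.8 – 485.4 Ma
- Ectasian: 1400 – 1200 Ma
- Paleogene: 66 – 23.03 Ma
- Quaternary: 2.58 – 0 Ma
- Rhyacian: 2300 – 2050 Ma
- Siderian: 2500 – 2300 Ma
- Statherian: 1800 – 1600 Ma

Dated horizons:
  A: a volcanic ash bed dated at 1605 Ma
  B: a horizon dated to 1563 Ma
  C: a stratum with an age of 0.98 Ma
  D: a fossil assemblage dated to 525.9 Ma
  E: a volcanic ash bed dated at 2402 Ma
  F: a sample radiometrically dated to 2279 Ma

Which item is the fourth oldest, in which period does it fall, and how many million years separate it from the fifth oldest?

Larger Ma means older, so oldest first: E 2402 > F 2279 > A 1605 > B 1563 > D 525.9 > C 0.98.
Counting 4 along gives B (1563 Ma); the excerpt puts that inside the Calymmian, 1600–1400 Ma.
Next in line is D (525.9 Ma), and 1563 − 525.9 = 1037.1 Myr.

B, in the Calymmian; 1037.1 million years to D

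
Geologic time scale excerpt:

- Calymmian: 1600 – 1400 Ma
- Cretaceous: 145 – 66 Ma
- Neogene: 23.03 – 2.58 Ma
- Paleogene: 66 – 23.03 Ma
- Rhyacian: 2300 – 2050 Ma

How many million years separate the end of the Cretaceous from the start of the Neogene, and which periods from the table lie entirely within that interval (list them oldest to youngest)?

42.97 million years; Paleogene

The Cretaceous closes at 66 Ma and the Neogene opens at 23.03 Ma, so the interval is 66 − 23.03 = 42.97 Myr.
A period fits inside if it starts at or after 66 Ma and ends at or before 23.03 Ma; oldest first that gives Paleogene.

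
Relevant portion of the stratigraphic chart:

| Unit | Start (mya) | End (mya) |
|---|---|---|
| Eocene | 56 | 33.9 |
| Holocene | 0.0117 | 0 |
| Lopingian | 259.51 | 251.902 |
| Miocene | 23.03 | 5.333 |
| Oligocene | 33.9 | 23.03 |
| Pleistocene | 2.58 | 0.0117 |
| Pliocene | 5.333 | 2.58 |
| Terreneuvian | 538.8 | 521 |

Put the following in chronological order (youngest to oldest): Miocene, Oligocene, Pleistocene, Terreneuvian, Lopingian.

Pleistocene, then Miocene, then Oligocene, then Lopingian, then Terreneuvian

Read off each span (Ma): Miocene 23.03–5.333; Oligocene 33.9–23.03; Pleistocene 2.58–0.0117; Terreneuvian 538.8–521; Lopingian 259.51–251.902.
Larger Ma is older, so oldest→youngest is Terreneuvian, Lopingian, Oligocene, Miocene, Pleistocene; reverse it for youngest→oldest.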